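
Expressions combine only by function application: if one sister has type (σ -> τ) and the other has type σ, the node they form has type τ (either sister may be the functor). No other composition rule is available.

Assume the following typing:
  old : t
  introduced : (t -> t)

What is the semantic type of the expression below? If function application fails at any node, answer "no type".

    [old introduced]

[old introduced]: (t -> t) applied to t yields t.

t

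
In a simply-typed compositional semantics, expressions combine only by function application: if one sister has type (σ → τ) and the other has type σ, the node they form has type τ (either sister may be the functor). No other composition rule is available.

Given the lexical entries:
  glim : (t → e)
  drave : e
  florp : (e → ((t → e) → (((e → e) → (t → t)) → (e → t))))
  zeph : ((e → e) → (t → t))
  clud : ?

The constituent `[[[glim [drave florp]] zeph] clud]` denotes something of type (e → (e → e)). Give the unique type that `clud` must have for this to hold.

[[[glim [drave florp]] zeph] clud] must have type (e → (e → e)). The sister [[glim [drave florp]] zeph] has type (e → t); that is not a function onto (e → (e → e)), so clud must be the functor, of type ((e → t) → (e → (e → e))).

((e → t) → (e → (e → e)))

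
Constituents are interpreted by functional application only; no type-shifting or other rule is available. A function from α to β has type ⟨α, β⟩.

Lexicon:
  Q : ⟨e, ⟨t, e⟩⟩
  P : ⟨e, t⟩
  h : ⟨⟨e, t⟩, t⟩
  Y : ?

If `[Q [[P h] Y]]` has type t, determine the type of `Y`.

⟨t, ⟨⟨e, ⟨t, e⟩⟩, t⟩⟩

At [Q [[P h] Y]] (required: t): Q is ⟨e, ⟨t, e⟩⟩, which is not a function with range t; hence [[P h] Y] is the functor — type ⟨⟨e, ⟨t, e⟩⟩, t⟩.
At [[P h] Y] (required: ⟨⟨e, ⟨t, e⟩⟩, t⟩): [P h] is t, which is not a function with range ⟨⟨e, ⟨t, e⟩⟩, t⟩; hence Y is the functor — type ⟨t, ⟨⟨e, ⟨t, e⟩⟩, t⟩⟩.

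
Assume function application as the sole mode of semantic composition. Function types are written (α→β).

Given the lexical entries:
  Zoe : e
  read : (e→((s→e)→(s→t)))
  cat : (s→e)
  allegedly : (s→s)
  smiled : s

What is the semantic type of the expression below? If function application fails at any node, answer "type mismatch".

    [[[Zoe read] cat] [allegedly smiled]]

[Zoe read]: read is (e→((s→e)→(s→t))), Zoe is e; result ((s→e)→(s→t)).
[[Zoe read] cat]: [Zoe read] is ((s→e)→(s→t)), cat is (s→e); result (s→t).
[allegedly smiled]: allegedly is (s→s), smiled is s; result s.
[[[Zoe read] cat] [allegedly smiled]]: [[Zoe read] cat] is (s→t), [allegedly smiled] is s; result t.

t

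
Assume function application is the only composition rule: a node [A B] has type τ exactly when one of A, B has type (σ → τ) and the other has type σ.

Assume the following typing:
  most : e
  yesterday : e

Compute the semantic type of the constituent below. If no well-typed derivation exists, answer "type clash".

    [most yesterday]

type clash

[most yesterday]: e and e cannot combine by function application — type clash.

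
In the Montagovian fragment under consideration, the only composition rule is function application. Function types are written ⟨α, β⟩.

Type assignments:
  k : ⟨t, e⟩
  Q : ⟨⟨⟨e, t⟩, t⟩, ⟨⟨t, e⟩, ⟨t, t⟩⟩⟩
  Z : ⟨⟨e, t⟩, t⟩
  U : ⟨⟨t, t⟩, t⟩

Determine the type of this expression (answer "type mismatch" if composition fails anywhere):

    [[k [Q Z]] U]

[Q Z]: ⟨⟨⟨e, t⟩, t⟩, ⟨⟨t, e⟩, ⟨t, t⟩⟩⟩ applied to ⟨⟨e, t⟩, t⟩ yields ⟨⟨t, e⟩, ⟨t, t⟩⟩.
[k [Q Z]]: ⟨⟨t, e⟩, ⟨t, t⟩⟩ applied to ⟨t, e⟩ yields ⟨t, t⟩.
[[k [Q Z]] U]: ⟨⟨t, t⟩, t⟩ applied to ⟨t, t⟩ yields t.

t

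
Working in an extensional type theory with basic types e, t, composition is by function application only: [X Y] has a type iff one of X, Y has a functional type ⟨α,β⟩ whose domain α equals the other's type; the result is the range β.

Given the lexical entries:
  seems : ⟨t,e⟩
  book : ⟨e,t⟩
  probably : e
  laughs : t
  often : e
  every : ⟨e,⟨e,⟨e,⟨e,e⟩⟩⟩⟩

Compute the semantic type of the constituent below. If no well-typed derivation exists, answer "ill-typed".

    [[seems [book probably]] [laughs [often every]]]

[book probably]: functor book : ⟨e,t⟩, argument probably : e; result t.
[seems [book probably]]: functor seems : ⟨t,e⟩, argument [book probably] : t; result e.
[often every]: functor every : ⟨e,⟨e,⟨e,⟨e,e⟩⟩⟩⟩, argument often : e; result ⟨e,⟨e,⟨e,e⟩⟩⟩.
[laughs [often every]]: t and ⟨e,⟨e,⟨e,e⟩⟩⟩ cannot combine by function application — type clash.

ill-typed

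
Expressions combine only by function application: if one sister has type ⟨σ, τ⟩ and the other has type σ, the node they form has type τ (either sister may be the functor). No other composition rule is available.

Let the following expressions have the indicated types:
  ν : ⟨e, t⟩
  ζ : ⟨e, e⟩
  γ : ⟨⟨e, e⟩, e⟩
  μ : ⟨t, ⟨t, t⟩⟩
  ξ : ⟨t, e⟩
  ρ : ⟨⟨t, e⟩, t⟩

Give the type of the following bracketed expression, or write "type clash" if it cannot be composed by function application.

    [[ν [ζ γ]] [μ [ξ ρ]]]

t

[ζ γ]: functor γ : ⟨⟨e, e⟩, e⟩, argument ζ : ⟨e, e⟩; result e.
[ν [ζ γ]]: functor ν : ⟨e, t⟩, argument [ζ γ] : e; result t.
[ξ ρ]: functor ρ : ⟨⟨t, e⟩, t⟩, argument ξ : ⟨t, e⟩; result t.
[μ [ξ ρ]]: functor μ : ⟨t, ⟨t, t⟩⟩, argument [ξ ρ] : t; result ⟨t, t⟩.
[[ν [ζ γ]] [μ [ξ ρ]]]: functor [μ [ξ ρ]] : ⟨t, t⟩, argument [ν [ζ γ]] : t; result t.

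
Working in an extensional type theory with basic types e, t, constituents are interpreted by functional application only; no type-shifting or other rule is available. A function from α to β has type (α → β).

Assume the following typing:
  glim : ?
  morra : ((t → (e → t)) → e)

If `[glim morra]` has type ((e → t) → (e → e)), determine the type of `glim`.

[glim morra] is required to be ((e → t) → (e → e)). morra : ((t → (e → t)) → e) cannot yield ((e → t) → (e → e)) as functor, so glim : (((t → (e → t)) → e) → ((e → t) → (e → e))).

(((t → (e → t)) → e) → ((e → t) → (e → e)))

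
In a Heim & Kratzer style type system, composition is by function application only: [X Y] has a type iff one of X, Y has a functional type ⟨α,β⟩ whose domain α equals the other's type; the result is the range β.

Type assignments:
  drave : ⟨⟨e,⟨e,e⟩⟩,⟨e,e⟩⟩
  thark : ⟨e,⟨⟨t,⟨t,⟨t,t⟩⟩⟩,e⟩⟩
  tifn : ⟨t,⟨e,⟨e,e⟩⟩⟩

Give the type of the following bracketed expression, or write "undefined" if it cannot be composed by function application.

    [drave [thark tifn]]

At [thark tifn]: neither ⟨e,⟨⟨t,⟨t,⟨t,t⟩⟩⟩,e⟩⟩ nor ⟨t,⟨e,⟨e,e⟩⟩⟩ can take the other as argument; the node is ill-typed.

undefined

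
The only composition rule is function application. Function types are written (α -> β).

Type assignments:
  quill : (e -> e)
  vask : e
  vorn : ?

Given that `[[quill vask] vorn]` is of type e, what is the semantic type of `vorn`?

(e -> e)

For [[quill vask] vorn] to have type e with [quill vask] of type e, vorn must be the function: vorn : (e -> e).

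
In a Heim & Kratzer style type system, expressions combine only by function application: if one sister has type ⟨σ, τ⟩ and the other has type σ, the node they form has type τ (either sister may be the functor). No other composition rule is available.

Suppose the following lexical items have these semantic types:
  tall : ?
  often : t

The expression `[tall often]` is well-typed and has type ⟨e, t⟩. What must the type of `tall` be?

⟨t, ⟨e, t⟩⟩

For [tall often] to have type ⟨e, t⟩ with often of type t, tall must be the function: tall : ⟨t, ⟨e, t⟩⟩.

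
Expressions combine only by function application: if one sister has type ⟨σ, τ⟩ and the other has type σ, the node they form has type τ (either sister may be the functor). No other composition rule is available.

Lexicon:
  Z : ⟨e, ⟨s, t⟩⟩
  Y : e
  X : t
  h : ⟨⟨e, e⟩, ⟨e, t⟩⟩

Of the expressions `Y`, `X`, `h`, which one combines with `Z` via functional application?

Y

Y — combines: Z : ⟨e, ⟨s, t⟩⟩ takes Y : e as argument, giving ⟨s, t⟩.
X : t — no; Z wants e, and X wants nothing (atomic).
h : ⟨⟨e, e⟩, ⟨e, t⟩⟩ — no; Z wants e, and h wants ⟨e, e⟩.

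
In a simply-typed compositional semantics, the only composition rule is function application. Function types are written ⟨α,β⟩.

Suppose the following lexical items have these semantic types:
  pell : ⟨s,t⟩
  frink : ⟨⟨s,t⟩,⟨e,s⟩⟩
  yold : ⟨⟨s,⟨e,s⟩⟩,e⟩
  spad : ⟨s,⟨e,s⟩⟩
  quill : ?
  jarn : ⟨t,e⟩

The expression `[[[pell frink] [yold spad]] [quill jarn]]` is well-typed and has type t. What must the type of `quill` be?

At [[[pell frink] [yold spad]] [quill jarn]] (required: t): [[pell frink] [yold spad]] is s, which is not a function with range t; hence [quill jarn] is the functor — type ⟨s,t⟩.
At [quill jarn] (required: ⟨s,t⟩): jarn is ⟨t,e⟩, which is not a function with range ⟨s,t⟩; hence quill is the functor — type ⟨⟨t,e⟩,⟨s,t⟩⟩.

⟨⟨t,e⟩,⟨s,t⟩⟩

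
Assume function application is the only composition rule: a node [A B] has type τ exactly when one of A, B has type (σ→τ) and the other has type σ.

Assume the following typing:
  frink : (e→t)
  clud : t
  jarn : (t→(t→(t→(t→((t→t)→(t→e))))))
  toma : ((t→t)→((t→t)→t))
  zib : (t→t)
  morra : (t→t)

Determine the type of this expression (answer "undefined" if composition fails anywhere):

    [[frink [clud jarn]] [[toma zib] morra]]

[clud jarn]: (t→(t→(t→(t→((t→t)→(t→e)))))) applied to t yields (t→(t→(t→((t→t)→(t→e))))).
[frink [clud jarn]]: (e→t) and (t→(t→(t→((t→t)→(t→e))))) cannot combine by function application — type clash.

undefined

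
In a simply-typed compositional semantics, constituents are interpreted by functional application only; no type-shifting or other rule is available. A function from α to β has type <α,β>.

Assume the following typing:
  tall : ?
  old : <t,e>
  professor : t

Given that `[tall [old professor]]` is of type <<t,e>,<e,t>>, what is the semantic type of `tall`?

[tall [old professor]] must have type <<t,e>,<e,t>>. The sister [old professor] has type e; that is not a function onto <<t,e>,<e,t>>, so tall must be the functor, of type <e,<<t,e>,<e,t>>>.

<e,<<t,e>,<e,t>>>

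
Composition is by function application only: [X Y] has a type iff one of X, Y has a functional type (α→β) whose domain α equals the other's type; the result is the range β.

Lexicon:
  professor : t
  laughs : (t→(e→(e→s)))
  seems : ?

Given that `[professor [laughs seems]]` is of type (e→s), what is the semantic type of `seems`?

((t→(e→(e→s)))→(t→(e→s)))

At [professor [laughs seems]] (required: (e→s)): professor is t, which is not a function with range (e→s); hence [laughs seems] is the functor — type (t→(e→s)).
At [laughs seems] (required: (t→(e→s))): laughs is (t→(e→(e→s))), which is not a function with range (t→(e→s)); hence seems is the functor — type ((t→(e→(e→s)))→(t→(e→s))).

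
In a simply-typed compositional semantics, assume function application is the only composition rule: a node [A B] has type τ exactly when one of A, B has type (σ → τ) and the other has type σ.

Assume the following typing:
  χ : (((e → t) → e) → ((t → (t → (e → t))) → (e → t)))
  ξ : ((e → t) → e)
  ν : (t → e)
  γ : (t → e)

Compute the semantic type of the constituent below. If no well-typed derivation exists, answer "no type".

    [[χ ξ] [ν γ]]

no type

At [χ ξ], χ : (((e → t) → e) → ((t → (t → (e → t))) → (e → t))) takes ξ : ((e → t) → e), giving ((t → (t → (e → t))) → (e → t)).
[ν γ]: (t → e) and (t → e) cannot combine by function application — type clash.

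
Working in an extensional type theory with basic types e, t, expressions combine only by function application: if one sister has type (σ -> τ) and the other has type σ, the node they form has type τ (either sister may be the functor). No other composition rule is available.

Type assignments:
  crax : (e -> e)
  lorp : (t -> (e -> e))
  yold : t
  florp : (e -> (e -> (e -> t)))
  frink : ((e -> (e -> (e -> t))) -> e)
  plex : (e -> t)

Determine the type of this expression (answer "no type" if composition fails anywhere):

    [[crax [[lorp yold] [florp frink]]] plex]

[lorp yold]: (t -> (e -> e)) applied to t yields (e -> e).
[florp frink]: ((e -> (e -> (e -> t))) -> e) applied to (e -> (e -> (e -> t))) yields e.
[[lorp yold] [florp frink]]: (e -> e) applied to e yields e.
[crax [[lorp yold] [florp frink]]]: (e -> e) applied to e yields e.
[[crax [[lorp yold] [florp frink]]] plex]: (e -> t) applied to e yields t.

t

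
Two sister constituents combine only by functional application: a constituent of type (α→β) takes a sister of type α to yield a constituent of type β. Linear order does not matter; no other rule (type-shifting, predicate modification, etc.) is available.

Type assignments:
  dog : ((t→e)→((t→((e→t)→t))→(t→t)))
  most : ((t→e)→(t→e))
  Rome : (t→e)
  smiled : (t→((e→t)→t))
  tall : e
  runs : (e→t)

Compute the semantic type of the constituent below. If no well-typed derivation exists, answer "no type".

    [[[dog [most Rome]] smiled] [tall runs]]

At [most Rome], most : ((t→e)→(t→e)) takes Rome : (t→e), giving (t→e).
At [dog [most Rome]], dog : ((t→e)→((t→((e→t)→t))→(t→t))) takes [most Rome] : (t→e), giving ((t→((e→t)→t))→(t→t)).
At [[dog [most Rome]] smiled], [dog [most Rome]] : ((t→((e→t)→t))→(t→t)) takes smiled : (t→((e→t)→t)), giving (t→t).
At [tall runs], runs : (e→t) takes tall : e, giving t.
At [[[dog [most Rome]] smiled] [tall runs]], [[dog [most Rome]] smiled] : (t→t) takes [tall runs] : t, giving t.

t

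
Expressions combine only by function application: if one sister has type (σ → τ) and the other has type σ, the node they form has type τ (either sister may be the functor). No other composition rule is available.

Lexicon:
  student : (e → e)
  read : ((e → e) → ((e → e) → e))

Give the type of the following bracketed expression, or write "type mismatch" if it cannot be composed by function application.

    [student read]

[student read]: functor read : ((e → e) → ((e → e) → e)), argument student : (e → e); result ((e → e) → e).

((e → e) → e)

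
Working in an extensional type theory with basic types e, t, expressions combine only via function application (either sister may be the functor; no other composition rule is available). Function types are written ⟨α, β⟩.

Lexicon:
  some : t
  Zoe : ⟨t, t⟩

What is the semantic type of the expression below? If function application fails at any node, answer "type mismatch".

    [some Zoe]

t

[some Zoe]: functor Zoe : ⟨t, t⟩, argument some : t; result t.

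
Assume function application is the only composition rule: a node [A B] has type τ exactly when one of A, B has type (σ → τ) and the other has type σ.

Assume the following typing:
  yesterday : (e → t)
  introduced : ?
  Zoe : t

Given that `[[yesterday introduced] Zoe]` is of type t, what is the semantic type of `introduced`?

For [[yesterday introduced] Zoe] to have type t with Zoe of type t, [yesterday introduced] must be the function: [yesterday introduced] : (t → t).
For [yesterday introduced] to have type (t → t) with yesterday of type (e → t), introduced must be the function: introduced : ((e → t) → (t → t)).

((e → t) → (t → t))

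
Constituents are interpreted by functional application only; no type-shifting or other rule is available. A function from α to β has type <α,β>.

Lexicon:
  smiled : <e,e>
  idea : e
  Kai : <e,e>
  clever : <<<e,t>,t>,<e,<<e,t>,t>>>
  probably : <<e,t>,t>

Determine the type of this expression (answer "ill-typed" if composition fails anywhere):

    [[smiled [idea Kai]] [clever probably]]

[idea Kai]: <e,e> applied to e yields e.
[smiled [idea Kai]]: <e,e> applied to e yields e.
[clever probably]: <<<e,t>,t>,<e,<<e,t>,t>>> applied to <<e,t>,t> yields <e,<<e,t>,t>>.
[[smiled [idea Kai]] [clever probably]]: <e,<<e,t>,t>> applied to e yields <<e,t>,t>.

<<e,t>,t>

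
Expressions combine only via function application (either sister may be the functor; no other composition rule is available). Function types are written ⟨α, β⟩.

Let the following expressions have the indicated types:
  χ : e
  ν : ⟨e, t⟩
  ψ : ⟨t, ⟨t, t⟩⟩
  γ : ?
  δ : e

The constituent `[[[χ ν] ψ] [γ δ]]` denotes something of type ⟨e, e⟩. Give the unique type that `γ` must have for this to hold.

[[[χ ν] ψ] [γ δ]] is required to be ⟨e, e⟩. [[χ ν] ψ] : ⟨t, t⟩ cannot yield ⟨e, e⟩ as functor, so [γ δ] : ⟨⟨t, t⟩, ⟨e, e⟩⟩.
[γ δ] is required to be ⟨⟨t, t⟩, ⟨e, e⟩⟩. δ : e cannot yield ⟨⟨t, t⟩, ⟨e, e⟩⟩ as functor, so γ : ⟨e, ⟨⟨t, t⟩, ⟨e, e⟩⟩⟩.

⟨e, ⟨⟨t, t⟩, ⟨e, e⟩⟩⟩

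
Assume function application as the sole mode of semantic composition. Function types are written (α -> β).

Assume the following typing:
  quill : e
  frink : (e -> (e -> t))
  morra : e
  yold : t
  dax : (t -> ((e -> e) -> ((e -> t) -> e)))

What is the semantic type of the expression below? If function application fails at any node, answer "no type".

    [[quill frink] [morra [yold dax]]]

no type

[quill frink]: (e -> (e -> t)) applied to e yields (e -> t).
[yold dax]: (t -> ((e -> e) -> ((e -> t) -> e))) applied to t yields ((e -> e) -> ((e -> t) -> e)).
At [morra [yold dax]]: neither e nor ((e -> e) -> ((e -> t) -> e)) can take the other as argument; the node is ill-typed.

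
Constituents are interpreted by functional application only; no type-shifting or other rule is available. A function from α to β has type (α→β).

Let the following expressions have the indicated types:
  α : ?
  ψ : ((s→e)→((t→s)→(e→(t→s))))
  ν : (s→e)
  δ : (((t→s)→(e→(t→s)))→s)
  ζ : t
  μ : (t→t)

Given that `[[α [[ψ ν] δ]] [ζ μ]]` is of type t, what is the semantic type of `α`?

For [[α [[ψ ν] δ]] [ζ μ]] to have type t with [ζ μ] of type t, [α [[ψ ν] δ]] must be the function: [α [[ψ ν] δ]] : (t→t).
For [α [[ψ ν] δ]] to have type (t→t) with [[ψ ν] δ] of type s, α must be the function: α : (s→(t→t)).

(s→(t→t))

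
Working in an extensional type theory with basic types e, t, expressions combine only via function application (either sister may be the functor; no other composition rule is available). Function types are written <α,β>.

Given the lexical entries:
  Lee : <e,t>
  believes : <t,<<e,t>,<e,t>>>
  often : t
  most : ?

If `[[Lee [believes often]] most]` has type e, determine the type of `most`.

At [[Lee [believes often]] most] (required: e): [Lee [believes often]] is <e,t>, which is not a function with range e; hence most is the functor — type <<e,t>,e>.

<<e,t>,e>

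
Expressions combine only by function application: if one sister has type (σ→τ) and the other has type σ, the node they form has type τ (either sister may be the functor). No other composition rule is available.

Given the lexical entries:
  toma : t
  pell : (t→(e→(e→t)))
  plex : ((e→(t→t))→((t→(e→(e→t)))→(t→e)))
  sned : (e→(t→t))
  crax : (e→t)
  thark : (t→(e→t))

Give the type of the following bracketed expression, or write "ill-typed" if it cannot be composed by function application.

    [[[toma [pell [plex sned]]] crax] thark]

[plex sned] — plex of type ((e→(t→t))→((t→(e→(e→t)))→(t→e))) combines with sned of type (e→(t→t)): type ((t→(e→(e→t)))→(t→e)).
[pell [plex sned]] — [plex sned] of type ((t→(e→(e→t)))→(t→e)) combines with pell of type (t→(e→(e→t))): type (t→e).
[toma [pell [plex sned]]] — [pell [plex sned]] of type (t→e) combines with toma of type t: type e.
[[toma [pell [plex sned]]] crax] — crax of type (e→t) combines with [toma [pell [plex sned]]] of type e: type t.
[[[toma [pell [plex sned]]] crax] thark] — thark of type (t→(e→t)) combines with [[toma [pell [plex sned]]] crax] of type t: type (e→t).

(e→t)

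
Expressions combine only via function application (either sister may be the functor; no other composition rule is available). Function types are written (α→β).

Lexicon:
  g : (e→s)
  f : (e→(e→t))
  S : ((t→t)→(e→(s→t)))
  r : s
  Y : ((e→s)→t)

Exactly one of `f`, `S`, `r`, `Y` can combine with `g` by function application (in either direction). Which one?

f : (e→(e→t)) — neither side's domain matches the other.
S : ((t→t)→(e→(s→t))) — neither side's domain matches the other.
r : s — neither side's domain matches the other.
Y — combines: Y : ((e→s)→t) takes g : (e→s) as argument, giving t.

Y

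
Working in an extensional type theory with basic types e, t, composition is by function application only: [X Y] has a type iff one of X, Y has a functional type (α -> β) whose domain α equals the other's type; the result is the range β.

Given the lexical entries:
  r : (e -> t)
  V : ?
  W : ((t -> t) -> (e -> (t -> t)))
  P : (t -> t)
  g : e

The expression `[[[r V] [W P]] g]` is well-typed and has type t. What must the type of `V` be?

At [[[r V] [W P]] g] (required: t): g is e, which is not a function with range t; hence [[r V] [W P]] is the functor — type (e -> t).
At [[r V] [W P]] (required: (e -> t)): [W P] is (e -> (t -> t)), which is not a function with range (e -> t); hence [r V] is the functor — type ((e -> (t -> t)) -> (e -> t)).
At [r V] (required: ((e -> (t -> t)) -> (e -> t))): r is (e -> t), which is not a function with range ((e -> (t -> t)) -> (e -> t)); hence V is the functor — type ((e -> t) -> ((e -> (t -> t)) -> (e -> t))).

((e -> t) -> ((e -> (t -> t)) -> (e -> t)))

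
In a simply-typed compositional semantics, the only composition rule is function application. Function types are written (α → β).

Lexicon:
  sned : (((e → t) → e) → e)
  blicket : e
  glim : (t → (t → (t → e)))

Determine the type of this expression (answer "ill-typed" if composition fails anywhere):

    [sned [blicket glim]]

At [blicket glim]: neither e nor (t → (t → (t → e))) can take the other as argument; the node is ill-typed.

ill-typed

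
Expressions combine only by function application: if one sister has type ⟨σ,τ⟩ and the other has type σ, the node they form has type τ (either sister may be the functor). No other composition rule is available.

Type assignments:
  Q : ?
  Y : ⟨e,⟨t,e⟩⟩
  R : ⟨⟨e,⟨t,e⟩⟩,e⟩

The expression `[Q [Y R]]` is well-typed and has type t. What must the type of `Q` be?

[Q [Y R]] is required to be t. [Y R] : e cannot yield t as functor, so Q : ⟨e,t⟩.

⟨e,t⟩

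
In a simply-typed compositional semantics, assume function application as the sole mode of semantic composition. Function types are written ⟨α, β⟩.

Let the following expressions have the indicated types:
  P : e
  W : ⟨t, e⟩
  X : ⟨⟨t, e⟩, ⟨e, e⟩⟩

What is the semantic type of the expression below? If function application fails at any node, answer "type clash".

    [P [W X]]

e

At [W X], X : ⟨⟨t, e⟩, ⟨e, e⟩⟩ takes W : ⟨t, e⟩, giving ⟨e, e⟩.
At [P [W X]], [W X] : ⟨e, e⟩ takes P : e, giving e.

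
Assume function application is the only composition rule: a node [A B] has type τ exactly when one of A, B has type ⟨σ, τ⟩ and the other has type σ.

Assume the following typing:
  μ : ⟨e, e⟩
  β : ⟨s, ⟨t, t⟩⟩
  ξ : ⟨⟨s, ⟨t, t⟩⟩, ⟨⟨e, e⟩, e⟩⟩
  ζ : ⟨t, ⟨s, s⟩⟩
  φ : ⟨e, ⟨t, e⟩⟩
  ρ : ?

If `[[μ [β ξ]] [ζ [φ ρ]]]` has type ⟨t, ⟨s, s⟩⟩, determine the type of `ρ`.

For [[μ [β ξ]] [ζ [φ ρ]]] to have type ⟨t, ⟨s, s⟩⟩ with [μ [β ξ]] of type e, [ζ [φ ρ]] must be the function: [ζ [φ ρ]] : ⟨e, ⟨t, ⟨s, s⟩⟩⟩.
For [ζ [φ ρ]] to have type ⟨e, ⟨t, ⟨s, s⟩⟩⟩ with ζ of type ⟨t, ⟨s, s⟩⟩, [φ ρ] must be the function: [φ ρ] : ⟨⟨t, ⟨s, s⟩⟩, ⟨e, ⟨t, ⟨s, s⟩⟩⟩⟩.
For [φ ρ] to have type ⟨⟨t, ⟨s, s⟩⟩, ⟨e, ⟨t, ⟨s, s⟩⟩⟩⟩ with φ of type ⟨e, ⟨t, e⟩⟩, ρ must be the function: ρ : ⟨⟨e, ⟨t, e⟩⟩, ⟨⟨t, ⟨s, s⟩⟩, ⟨e, ⟨t, ⟨s, s⟩⟩⟩⟩⟩.

⟨⟨e, ⟨t, e⟩⟩, ⟨⟨t, ⟨s, s⟩⟩, ⟨e, ⟨t, ⟨s, s⟩⟩⟩⟩⟩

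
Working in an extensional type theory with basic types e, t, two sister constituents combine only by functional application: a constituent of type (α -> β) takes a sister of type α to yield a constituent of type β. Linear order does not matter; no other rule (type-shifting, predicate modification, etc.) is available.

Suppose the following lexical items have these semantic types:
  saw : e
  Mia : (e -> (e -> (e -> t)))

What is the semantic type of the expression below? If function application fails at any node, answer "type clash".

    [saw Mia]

(e -> (e -> t))

[saw Mia]: (e -> (e -> (e -> t))) applied to e yields (e -> (e -> t)).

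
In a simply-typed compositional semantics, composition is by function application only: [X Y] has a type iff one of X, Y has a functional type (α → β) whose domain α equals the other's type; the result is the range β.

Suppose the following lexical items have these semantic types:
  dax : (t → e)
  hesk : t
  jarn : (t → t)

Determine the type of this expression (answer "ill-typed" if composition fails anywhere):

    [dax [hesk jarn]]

[hesk jarn] — jarn of type (t → t) combines with hesk of type t: type t.
[dax [hesk jarn]] — dax of type (t → e) combines with [hesk jarn] of type t: type e.

e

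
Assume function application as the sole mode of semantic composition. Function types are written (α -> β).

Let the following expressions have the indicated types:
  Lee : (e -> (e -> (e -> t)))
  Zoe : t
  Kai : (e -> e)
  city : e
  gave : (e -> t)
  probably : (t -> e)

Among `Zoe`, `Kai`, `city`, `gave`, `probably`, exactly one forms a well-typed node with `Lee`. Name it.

Zoe : t — Lee needs e; Zoe needs nothing (atomic); neither fits.
Kai : (e -> e) — Lee needs e; Kai needs e; neither fits.
city — combines: Lee : (e -> (e -> (e -> t))) takes city : e as argument, giving (e -> (e -> t)).
gave : (e -> t) — Lee needs e; gave needs e; neither fits.
probably : (t -> e) — Lee needs e; probably needs t; neither fits.

city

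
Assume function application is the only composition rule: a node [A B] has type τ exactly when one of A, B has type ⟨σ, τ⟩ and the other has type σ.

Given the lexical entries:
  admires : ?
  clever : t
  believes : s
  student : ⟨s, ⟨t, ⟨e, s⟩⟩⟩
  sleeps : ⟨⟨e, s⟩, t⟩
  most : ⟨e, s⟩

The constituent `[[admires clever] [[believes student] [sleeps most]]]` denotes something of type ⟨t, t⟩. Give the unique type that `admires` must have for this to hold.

⟨t, ⟨⟨e, s⟩, ⟨t, t⟩⟩⟩

[[admires clever] [[believes student] [sleeps most]]] is required to be ⟨t, t⟩. [[believes student] [sleeps most]] : ⟨e, s⟩ cannot yield ⟨t, t⟩ as functor, so [admires clever] : ⟨⟨e, s⟩, ⟨t, t⟩⟩.
[admires clever] is required to be ⟨⟨e, s⟩, ⟨t, t⟩⟩. clever : t cannot yield ⟨⟨e, s⟩, ⟨t, t⟩⟩ as functor, so admires : ⟨t, ⟨⟨e, s⟩, ⟨t, t⟩⟩⟩.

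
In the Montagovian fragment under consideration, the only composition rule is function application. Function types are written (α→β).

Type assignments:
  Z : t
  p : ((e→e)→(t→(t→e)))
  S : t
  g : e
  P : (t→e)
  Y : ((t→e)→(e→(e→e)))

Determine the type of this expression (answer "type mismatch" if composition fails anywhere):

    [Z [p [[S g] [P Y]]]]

At [S g]: neither t nor e can take the other as argument; the node is ill-typed.

type mismatch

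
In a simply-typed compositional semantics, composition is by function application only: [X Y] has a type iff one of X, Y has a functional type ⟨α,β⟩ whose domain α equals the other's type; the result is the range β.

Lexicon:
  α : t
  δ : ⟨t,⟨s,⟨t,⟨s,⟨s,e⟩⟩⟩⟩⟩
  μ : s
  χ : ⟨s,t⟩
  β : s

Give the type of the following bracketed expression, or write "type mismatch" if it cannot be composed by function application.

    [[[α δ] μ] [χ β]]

⟨s,⟨s,e⟩⟩

[α δ] — δ of type ⟨t,⟨s,⟨t,⟨s,⟨s,e⟩⟩⟩⟩⟩ combines with α of type t: type ⟨s,⟨t,⟨s,⟨s,e⟩⟩⟩⟩.
[[α δ] μ] — [α δ] of type ⟨s,⟨t,⟨s,⟨s,e⟩⟩⟩⟩ combines with μ of type s: type ⟨t,⟨s,⟨s,e⟩⟩⟩.
[χ β] — χ of type ⟨s,t⟩ combines with β of type s: type t.
[[[α δ] μ] [χ β]] — [[α δ] μ] of type ⟨t,⟨s,⟨s,e⟩⟩⟩ combines with [χ β] of type t: type ⟨s,⟨s,e⟩⟩.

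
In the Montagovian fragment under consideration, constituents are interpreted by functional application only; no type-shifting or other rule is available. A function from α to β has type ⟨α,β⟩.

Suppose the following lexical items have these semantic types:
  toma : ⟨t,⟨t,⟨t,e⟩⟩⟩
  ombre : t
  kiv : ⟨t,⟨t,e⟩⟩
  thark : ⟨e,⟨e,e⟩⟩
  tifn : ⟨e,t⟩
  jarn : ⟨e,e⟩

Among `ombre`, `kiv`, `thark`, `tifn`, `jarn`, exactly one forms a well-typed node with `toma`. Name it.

ombre

ombre — combines: toma : ⟨t,⟨t,⟨t,e⟩⟩⟩ takes ombre : t as argument, giving ⟨t,⟨t,e⟩⟩.
kiv : ⟨t,⟨t,e⟩⟩ — does not combine with toma.
thark : ⟨e,⟨e,e⟩⟩ — does not combine with toma.
tifn : ⟨e,t⟩ — does not combine with toma.
jarn : ⟨e,e⟩ — does not combine with toma.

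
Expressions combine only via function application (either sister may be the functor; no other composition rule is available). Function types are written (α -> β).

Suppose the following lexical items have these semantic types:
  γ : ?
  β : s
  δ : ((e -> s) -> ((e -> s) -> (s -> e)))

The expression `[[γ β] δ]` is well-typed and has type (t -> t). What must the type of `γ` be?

At [[γ β] δ] (required: (t -> t)): δ is ((e -> s) -> ((e -> s) -> (s -> e))), which is not a function with range (t -> t); hence [γ β] is the functor — type (((e -> s) -> ((e -> s) -> (s -> e))) -> (t -> t)).
At [γ β] (required: (((e -> s) -> ((e -> s) -> (s -> e))) -> (t -> t))): β is s, which is not a function with range (((e -> s) -> ((e -> s) -> (s -> e))) -> (t -> t)); hence γ is the functor — type (s -> (((e -> s) -> ((e -> s) -> (s -> e))) -> (t -> t))).

(s -> (((e -> s) -> ((e -> s) -> (s -> e))) -> (t -> t)))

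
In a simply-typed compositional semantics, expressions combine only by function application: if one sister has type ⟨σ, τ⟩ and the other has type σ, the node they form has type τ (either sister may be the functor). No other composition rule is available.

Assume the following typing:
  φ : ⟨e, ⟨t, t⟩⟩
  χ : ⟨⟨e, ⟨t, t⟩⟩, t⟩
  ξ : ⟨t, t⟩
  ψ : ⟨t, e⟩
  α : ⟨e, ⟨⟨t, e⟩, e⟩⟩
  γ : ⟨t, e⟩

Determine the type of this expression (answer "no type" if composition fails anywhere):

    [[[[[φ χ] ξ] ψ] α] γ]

e

At [φ χ], χ : ⟨⟨e, ⟨t, t⟩⟩, t⟩ takes φ : ⟨e, ⟨t, t⟩⟩, giving t.
At [[φ χ] ξ], ξ : ⟨t, t⟩ takes [φ χ] : t, giving t.
At [[[φ χ] ξ] ψ], ψ : ⟨t, e⟩ takes [[φ χ] ξ] : t, giving e.
At [[[[φ χ] ξ] ψ] α], α : ⟨e, ⟨⟨t, e⟩, e⟩⟩ takes [[[φ χ] ξ] ψ] : e, giving ⟨⟨t, e⟩, e⟩.
At [[[[[φ χ] ξ] ψ] α] γ], [[[[φ χ] ξ] ψ] α] : ⟨⟨t, e⟩, e⟩ takes γ : ⟨t, e⟩, giving e.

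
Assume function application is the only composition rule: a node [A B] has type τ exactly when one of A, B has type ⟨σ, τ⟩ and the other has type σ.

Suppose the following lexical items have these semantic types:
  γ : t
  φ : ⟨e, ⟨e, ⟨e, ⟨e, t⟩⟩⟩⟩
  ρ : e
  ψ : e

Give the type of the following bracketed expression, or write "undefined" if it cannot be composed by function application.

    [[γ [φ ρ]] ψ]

[φ ρ]: functor φ : ⟨e, ⟨e, ⟨e, ⟨e, t⟩⟩⟩⟩, argument ρ : e; result ⟨e, ⟨e, ⟨e, t⟩⟩⟩.
[γ [φ ρ]]: t and ⟨e, ⟨e, ⟨e, t⟩⟩⟩ cannot combine by function application — type clash.

undefined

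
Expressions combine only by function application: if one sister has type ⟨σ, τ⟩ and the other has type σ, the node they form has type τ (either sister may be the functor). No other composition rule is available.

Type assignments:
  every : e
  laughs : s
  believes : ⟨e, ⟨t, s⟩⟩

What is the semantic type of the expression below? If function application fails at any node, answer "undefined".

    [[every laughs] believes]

undefined

At [every laughs]: neither e nor s can take the other as argument; the node is ill-typed.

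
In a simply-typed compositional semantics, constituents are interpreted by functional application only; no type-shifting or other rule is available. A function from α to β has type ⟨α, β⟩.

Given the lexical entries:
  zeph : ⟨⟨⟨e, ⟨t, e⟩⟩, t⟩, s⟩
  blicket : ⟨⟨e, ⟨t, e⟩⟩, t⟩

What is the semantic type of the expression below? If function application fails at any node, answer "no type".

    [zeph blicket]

s

At [zeph blicket], zeph : ⟨⟨⟨e, ⟨t, e⟩⟩, t⟩, s⟩ takes blicket : ⟨⟨e, ⟨t, e⟩⟩, t⟩, giving s.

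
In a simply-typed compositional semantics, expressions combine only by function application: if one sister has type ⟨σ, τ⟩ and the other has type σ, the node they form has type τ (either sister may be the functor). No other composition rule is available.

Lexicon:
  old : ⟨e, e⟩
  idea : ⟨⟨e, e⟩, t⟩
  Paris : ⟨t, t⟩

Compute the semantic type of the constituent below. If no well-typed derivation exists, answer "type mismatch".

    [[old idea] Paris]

t

[old idea]: functor idea : ⟨⟨e, e⟩, t⟩, argument old : ⟨e, e⟩; result t.
[[old idea] Paris]: functor Paris : ⟨t, t⟩, argument [old idea] : t; result t.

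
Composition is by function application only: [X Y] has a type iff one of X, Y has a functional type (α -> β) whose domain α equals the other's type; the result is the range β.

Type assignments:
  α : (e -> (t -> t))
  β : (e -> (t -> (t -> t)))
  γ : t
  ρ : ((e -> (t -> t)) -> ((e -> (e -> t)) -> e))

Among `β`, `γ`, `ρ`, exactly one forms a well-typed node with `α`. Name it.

β : (e -> (t -> (t -> t))) — neither side's domain matches the other.
γ : t — neither side's domain matches the other.
ρ — combines: ρ : ((e -> (t -> t)) -> ((e -> (e -> t)) -> e)) takes α : (e -> (t -> t)) as argument, giving ((e -> (e -> t)) -> e).

ρ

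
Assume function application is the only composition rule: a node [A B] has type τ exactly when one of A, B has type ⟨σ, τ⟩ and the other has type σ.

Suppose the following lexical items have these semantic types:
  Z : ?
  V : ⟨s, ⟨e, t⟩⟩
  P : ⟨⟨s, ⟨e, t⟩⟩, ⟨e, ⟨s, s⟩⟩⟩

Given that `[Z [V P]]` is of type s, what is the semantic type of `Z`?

At [Z [V P]] (required: s): [V P] is ⟨e, ⟨s, s⟩⟩, which is not a function with range s; hence Z is the functor — type ⟨⟨e, ⟨s, s⟩⟩, s⟩.

⟨⟨e, ⟨s, s⟩⟩, s⟩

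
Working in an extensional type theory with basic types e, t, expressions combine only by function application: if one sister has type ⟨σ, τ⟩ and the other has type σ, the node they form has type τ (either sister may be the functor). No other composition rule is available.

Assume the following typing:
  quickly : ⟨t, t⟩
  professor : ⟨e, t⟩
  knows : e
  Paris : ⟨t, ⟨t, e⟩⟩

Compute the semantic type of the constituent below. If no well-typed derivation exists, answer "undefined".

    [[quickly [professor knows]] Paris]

⟨t, e⟩

[professor knows]: professor is ⟨e, t⟩, knows is e; result t.
[quickly [professor knows]]: quickly is ⟨t, t⟩, [professor knows] is t; result t.
[[quickly [professor knows]] Paris]: Paris is ⟨t, ⟨t, e⟩⟩, [quickly [professor knows]] is t; result ⟨t, e⟩.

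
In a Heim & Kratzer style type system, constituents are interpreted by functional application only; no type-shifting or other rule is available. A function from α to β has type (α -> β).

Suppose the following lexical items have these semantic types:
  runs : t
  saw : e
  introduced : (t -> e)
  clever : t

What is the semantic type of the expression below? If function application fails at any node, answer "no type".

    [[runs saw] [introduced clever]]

no type

[runs saw]: t and e cannot combine by function application — type clash.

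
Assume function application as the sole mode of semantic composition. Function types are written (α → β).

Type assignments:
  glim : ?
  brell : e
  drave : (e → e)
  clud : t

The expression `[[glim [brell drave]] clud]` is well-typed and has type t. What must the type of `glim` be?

[[glim [brell drave]] clud] must have type t. The sister clud has type t; that is not a function onto t, so [glim [brell drave]] must be the functor, of type (t → t).
[glim [brell drave]] must have type (t → t). The sister [brell drave] has type e; that is not a function onto (t → t), so glim must be the functor, of type (e → (t → t)).

(e → (t → t))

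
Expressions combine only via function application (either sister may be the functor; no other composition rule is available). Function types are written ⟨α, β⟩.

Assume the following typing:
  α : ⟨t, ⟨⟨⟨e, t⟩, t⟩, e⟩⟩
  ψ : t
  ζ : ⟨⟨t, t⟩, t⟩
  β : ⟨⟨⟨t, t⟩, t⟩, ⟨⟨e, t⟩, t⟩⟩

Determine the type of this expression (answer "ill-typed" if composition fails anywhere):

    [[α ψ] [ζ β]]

At [α ψ], α : ⟨t, ⟨⟨⟨e, t⟩, t⟩, e⟩⟩ takes ψ : t, giving ⟨⟨⟨e, t⟩, t⟩, e⟩.
At [ζ β], β : ⟨⟨⟨t, t⟩, t⟩, ⟨⟨e, t⟩, t⟩⟩ takes ζ : ⟨⟨t, t⟩, t⟩, giving ⟨⟨e, t⟩, t⟩.
At [[α ψ] [ζ β]], [α ψ] : ⟨⟨⟨e, t⟩, t⟩, e⟩ takes [ζ β] : ⟨⟨e, t⟩, t⟩, giving e.

e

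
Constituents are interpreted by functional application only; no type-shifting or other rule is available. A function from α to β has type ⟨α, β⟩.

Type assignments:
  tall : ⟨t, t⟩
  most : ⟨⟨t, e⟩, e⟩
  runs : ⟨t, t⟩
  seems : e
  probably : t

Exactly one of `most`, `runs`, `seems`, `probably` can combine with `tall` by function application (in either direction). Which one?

probably

most : ⟨⟨t, e⟩, e⟩ — tall needs t; most needs ⟨t, e⟩; neither fits.
runs : ⟨t, t⟩ — tall needs t; runs needs t; neither fits.
seems : e — tall needs t; seems needs nothing (atomic); neither fits.
probably — combines: tall : ⟨t, t⟩ takes probably : t as argument, giving t.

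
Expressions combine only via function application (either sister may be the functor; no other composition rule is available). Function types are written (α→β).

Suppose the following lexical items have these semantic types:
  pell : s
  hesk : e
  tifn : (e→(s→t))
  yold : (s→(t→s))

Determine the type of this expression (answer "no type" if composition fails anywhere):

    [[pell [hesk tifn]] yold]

At [hesk tifn], tifn : (e→(s→t)) takes hesk : e, giving (s→t).
At [pell [hesk tifn]], [hesk tifn] : (s→t) takes pell : s, giving t.
[[pell [hesk tifn]] yold]: t with (s→(t→s)) — neither is a function whose domain matches the other; composition fails here.

no type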